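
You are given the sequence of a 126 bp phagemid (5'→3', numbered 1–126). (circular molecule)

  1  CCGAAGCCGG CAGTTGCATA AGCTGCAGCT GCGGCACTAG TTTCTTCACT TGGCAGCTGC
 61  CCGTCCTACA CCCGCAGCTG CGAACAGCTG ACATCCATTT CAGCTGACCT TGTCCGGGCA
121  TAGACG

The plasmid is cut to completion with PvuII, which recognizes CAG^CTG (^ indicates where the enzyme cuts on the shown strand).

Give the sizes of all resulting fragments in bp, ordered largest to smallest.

PvuII sites (CAGCTG) start at positions 26, 54, 75, 85, 101.
PvuII cuts after base 3 of each site, so after positions 28, 56, 77, 87, 103.
Circular molecule, 5 cuts → 5 fragments:
  29–56 → 28 bp
  57–77 → 21 bp
  78–87 → 10 bp
  88–103 → 16 bp
  104–126 then 1–28 → 23 + 28 = 51 bp
Sorted largest to smallest: 51, 28, 21, 16, 10 bp.

51, 28, 21, 16, 10 bp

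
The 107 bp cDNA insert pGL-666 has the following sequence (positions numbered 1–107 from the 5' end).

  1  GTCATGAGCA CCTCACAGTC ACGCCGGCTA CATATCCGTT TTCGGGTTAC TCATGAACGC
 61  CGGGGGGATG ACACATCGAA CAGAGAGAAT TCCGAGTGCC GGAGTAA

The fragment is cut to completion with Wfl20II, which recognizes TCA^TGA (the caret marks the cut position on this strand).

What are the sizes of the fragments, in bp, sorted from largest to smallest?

54, 49, 4 bp

Wfl20II sites (TCATGA) start at positions 2, 51.
Wfl20II cuts after base 3 of each site, so after positions 4, 53.
Linear molecule, 2 cuts → 3 fragments:
  1–4 → 4 bp
  5–53 → 49 bp
  54–107 → 54 bp
Sorted largest to smallest: 54, 49, 4 bp.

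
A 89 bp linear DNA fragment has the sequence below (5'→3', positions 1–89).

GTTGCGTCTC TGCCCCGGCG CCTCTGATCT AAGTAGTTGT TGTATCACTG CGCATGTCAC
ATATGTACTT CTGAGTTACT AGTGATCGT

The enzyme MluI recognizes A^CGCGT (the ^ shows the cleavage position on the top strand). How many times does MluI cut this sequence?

No occurrence of ACGCGT is present in the sequence.
MluI does not cut: 0 sites.

0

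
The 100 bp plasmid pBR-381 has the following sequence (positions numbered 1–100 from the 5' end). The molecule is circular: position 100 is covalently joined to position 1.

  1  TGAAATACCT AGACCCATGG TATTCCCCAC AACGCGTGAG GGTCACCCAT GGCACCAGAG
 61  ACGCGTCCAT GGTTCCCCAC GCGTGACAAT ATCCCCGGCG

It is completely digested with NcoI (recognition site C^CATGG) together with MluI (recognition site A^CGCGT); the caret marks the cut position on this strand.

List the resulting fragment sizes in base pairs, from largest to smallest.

NcoI sites (CCATGG) start at positions 15, 47, 67.
NcoI cuts after the first base of each site, so after positions 15, 47, 67.
MluI sites (ACGCGT) start at positions 32, 61, 79.
MluI cuts after the first base of each site, so after positions 32, 61, 79.
Combined cut positions: 15, 32, 47, 61, 67, 79.
Circular molecule, 6 cuts → 6 fragments:
  16–32 → 17 bp
  33–47 → 15 bp
  48–61 → 14 bp
  62–67 → 6 bp
  68–79 → 12 bp
  80–100 then 1–15 → 21 + 15 = 36 bp
Sorted largest to smallest: 36, 17, 15, 14, 12, 6 bp.

36, 17, 15, 14, 12, 6 bp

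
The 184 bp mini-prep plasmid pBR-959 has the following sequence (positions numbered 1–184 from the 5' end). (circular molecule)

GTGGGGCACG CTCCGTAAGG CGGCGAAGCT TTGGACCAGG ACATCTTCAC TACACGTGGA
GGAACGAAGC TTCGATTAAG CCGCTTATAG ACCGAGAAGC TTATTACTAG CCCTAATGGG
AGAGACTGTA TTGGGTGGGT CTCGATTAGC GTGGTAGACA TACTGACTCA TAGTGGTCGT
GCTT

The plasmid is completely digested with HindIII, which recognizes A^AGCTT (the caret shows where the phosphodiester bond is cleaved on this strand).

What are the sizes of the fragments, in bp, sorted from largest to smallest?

HindIII sites (AAGCTT) start at positions 26, 67, 97.
HindIII cuts after the first base of each site, so after positions 26, 67, 97.
Circular molecule, 3 cuts → 3 fragments:
  27–67 → 41 bp
  68–97 → 30 bp
  98–184 then 1–26 → 87 + 26 = 113 bp
Sorted largest to smallest: 113, 41, 30 bp.

113, 41, 30 bp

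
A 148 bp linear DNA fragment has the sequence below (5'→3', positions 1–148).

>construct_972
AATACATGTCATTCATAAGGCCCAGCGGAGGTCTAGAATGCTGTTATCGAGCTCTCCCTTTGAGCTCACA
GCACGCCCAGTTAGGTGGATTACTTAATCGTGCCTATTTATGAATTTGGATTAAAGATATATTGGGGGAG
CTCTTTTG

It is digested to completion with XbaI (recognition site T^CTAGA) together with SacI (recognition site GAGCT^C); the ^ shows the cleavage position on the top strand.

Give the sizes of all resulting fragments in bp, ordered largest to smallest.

The XbaI site (TCTAGA) starts at position 32.
XbaI cuts after the first base of each site, so after position 32.
SacI sites (GAGCTC) start at positions 49, 62, 138.
SacI cuts after base 5 of each site (before the last base), so after positions 53, 66, 142.
Combined cut positions: 32, 53, 66, 142.
Linear molecule, 4 cuts → 5 fragments:
  1–32 → 32 bp
  33–53 → 21 bp
  54–66 → 13 bp
  67–142 → 76 bp
  143–148 → 6 bp
Sorted largest to smallest: 76, 32, 21, 13, 6 bp.

76, 32, 21, 13, 6 bp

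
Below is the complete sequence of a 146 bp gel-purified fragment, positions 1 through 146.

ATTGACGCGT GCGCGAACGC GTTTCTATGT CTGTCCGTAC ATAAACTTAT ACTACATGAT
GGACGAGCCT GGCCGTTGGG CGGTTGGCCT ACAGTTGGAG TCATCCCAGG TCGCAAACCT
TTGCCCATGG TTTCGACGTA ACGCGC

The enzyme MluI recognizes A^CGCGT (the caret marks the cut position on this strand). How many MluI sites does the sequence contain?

ACGCGT occurs starting at positions 5, 17.
MluI cuts at 2 sites.

2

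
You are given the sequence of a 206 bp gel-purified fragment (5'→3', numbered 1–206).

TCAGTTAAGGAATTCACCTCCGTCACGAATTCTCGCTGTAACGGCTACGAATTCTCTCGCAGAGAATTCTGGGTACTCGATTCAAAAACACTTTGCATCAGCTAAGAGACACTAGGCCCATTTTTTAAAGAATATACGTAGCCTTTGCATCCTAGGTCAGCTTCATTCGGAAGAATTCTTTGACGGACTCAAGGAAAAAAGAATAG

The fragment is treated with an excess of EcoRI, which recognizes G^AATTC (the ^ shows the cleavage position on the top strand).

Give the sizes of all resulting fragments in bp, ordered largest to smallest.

109, 33, 22, 17, 15, 10 bp

EcoRI sites (GAATTC) start at positions 10, 27, 49, 64, 173.
EcoRI cuts after the first base of each site, so after positions 10, 27, 49, 64, 173.
Linear molecule, 5 cuts → 6 fragments:
  1–10 → 10 bp
  11–27 → 17 bp
  28–49 → 22 bp
  50–64 → 15 bp
  65–173 → 109 bp
  174–206 → 33 bp
Sorted largest to smallest: 109, 33, 22, 17, 15, 10 bp.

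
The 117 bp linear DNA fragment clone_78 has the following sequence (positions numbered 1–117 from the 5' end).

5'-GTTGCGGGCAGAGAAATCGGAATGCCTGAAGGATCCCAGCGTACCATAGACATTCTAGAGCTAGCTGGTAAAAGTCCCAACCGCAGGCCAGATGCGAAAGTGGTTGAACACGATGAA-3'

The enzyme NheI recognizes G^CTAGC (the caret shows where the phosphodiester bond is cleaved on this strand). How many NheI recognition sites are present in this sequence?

1

GCTAGC occurs starting at position 60.
NheI cuts at 1 site.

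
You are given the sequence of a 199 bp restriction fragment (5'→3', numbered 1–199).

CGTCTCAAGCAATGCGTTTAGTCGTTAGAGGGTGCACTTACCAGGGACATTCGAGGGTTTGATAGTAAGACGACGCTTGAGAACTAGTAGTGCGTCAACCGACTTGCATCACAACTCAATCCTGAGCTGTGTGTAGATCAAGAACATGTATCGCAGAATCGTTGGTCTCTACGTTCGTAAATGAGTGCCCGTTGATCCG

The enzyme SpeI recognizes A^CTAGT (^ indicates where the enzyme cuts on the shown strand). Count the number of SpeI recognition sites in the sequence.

ACTAGT occurs starting at position 83.
SpeI cuts at 1 site.

1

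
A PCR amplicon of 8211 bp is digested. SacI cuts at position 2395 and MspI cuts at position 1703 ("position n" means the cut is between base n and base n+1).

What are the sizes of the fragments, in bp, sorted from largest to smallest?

Combined cut positions (sorted): 1703, 2395.
Linear molecule, 2 cuts → 3 fragments:
  1703 − 0 = 1703 bp
  2395 − 1703 = 692 bp
  8211 − 2395 = 5816 bp
Sorted largest to smallest: 5816, 1703, 692 bp.

5816, 1703, 692 bp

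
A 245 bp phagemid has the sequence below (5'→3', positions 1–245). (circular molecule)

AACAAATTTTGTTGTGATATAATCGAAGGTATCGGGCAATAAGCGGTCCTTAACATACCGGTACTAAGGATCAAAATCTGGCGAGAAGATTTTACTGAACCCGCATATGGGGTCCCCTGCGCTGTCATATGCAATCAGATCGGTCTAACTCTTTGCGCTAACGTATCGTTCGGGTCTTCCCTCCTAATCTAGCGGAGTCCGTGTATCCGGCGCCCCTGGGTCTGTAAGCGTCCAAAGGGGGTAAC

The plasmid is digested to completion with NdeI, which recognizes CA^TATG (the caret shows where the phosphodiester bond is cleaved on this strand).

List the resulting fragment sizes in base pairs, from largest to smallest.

NdeI sites (CATATG) start at positions 104, 126.
NdeI cuts after base 2 of each site, so after positions 105, 127.
Circular molecule, 2 cuts → 2 fragments:
  106–127 → 22 bp
  128–245 then 1–105 → 118 + 105 = 223 bp
Sorted largest to smallest: 223, 22 bp.

223, 22 bp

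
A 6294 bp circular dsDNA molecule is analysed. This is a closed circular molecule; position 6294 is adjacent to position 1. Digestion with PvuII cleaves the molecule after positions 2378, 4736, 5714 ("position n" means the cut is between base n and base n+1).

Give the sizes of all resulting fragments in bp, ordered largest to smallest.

Circular molecule, 3 cuts → 3 fragments:
  4736 − 2378 = 2358 bp
  5714 − 4736 = 978 bp
  wrap: 6294 − 5714 + 2378 = 2958 bp
Sorted largest to smallest: 2958, 2358, 978 bp.

2958, 2358, 978 bp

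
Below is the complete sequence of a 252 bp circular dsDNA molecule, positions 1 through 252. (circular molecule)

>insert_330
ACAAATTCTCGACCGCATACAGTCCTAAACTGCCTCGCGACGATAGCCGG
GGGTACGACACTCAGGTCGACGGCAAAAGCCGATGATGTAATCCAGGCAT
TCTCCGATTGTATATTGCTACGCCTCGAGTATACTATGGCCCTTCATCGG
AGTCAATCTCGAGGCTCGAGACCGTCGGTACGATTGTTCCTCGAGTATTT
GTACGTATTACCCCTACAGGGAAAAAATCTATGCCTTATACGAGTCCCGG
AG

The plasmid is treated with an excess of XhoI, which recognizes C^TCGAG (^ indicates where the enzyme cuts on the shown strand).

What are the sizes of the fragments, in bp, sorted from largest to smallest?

186, 34, 25, 7 bp

XhoI sites (CTCGAG) start at positions 124, 158, 165, 190.
XhoI cuts after the first base of each site, so after positions 124, 158, 165, 190.
Circular molecule, 4 cuts → 4 fragments:
  125–158 → 34 bp
  159–165 → 7 bp
  166–190 → 25 bp
  191–252 then 1–124 → 62 + 124 = 186 bp
Sorted largest to smallest: 186, 34, 25, 7 bp.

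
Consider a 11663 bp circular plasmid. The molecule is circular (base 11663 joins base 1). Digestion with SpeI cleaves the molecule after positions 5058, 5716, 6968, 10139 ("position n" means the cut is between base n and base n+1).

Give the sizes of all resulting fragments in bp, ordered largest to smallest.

6582, 3171, 1252, 658 bp

Circular molecule, 4 cuts → 4 fragments:
  5716 − 5058 = 658 bp
  6968 − 5716 = 1252 bp
  10139 − 6968 = 3171 bp
  wrap: 11663 − 10139 + 5058 = 6582 bp
Sorted largest to smallest: 6582, 3171, 1252, 658 bp.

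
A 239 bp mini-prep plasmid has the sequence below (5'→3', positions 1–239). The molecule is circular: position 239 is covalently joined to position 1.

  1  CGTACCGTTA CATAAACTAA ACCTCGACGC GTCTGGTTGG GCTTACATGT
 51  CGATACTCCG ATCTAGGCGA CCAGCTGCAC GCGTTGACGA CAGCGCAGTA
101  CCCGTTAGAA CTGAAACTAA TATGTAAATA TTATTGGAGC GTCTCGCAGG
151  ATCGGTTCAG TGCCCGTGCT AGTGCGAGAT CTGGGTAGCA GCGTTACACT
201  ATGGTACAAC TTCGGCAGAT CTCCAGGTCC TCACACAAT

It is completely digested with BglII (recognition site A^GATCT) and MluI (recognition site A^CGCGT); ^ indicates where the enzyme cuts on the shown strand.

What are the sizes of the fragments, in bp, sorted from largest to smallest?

98, 52, 49, 40 bp

BglII sites (AGATCT) start at positions 177, 217.
BglII cuts after the first base of each site, so after positions 177, 217.
MluI sites (ACGCGT) start at positions 27, 79.
MluI cuts after the first base of each site, so after positions 27, 79.
Combined cut positions: 27, 79, 177, 217.
Circular molecule, 4 cuts → 4 fragments:
  28–79 → 52 bp
  80–177 → 98 bp
  178–217 → 40 bp
  218–239 then 1–27 → 22 + 27 = 49 bp
Sorted largest to smallest: 98, 52, 49, 40 bp.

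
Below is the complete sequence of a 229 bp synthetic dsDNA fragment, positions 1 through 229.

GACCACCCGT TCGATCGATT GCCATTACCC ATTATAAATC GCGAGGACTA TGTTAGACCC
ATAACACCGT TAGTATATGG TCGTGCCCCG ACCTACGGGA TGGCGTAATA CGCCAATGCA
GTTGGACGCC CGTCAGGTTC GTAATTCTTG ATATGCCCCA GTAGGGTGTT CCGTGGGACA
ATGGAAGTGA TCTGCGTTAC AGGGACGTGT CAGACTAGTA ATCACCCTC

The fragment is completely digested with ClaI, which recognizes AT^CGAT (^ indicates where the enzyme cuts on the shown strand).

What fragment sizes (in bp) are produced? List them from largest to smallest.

The ClaI site (ATCGAT) starts at position 14.
ClaI cuts after base 2 of each site, so after position 15.
Linear molecule, 1 cut → 2 fragments:
  1–15 → 15 bp
  16–229 → 214 bp
Sorted largest to smallest: 214, 15 bp.

214, 15 bp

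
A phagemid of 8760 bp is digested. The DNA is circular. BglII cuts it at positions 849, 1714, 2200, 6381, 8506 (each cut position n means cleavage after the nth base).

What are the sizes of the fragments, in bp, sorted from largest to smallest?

4181, 2125, 1103, 865, 486 bp

Circular molecule, 5 cuts → 5 fragments:
  1714 − 849 = 865 bp
  2200 − 1714 = 486 bp
  6381 − 2200 = 4181 bp
  8506 − 6381 = 2125 bp
  wrap: 8760 − 8506 + 849 = 1103 bp
Sorted largest to smallest: 4181, 2125, 1103, 865, 486 bp.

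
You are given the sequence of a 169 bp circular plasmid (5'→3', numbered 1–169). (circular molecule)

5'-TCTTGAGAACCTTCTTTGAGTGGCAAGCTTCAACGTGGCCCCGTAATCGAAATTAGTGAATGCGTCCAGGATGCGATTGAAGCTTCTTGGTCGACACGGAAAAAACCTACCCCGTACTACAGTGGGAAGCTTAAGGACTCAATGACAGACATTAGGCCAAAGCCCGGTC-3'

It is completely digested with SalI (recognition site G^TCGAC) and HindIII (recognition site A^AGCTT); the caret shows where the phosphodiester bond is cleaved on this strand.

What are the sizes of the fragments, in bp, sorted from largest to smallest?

The SalI site (GTCGAC) starts at position 90.
SalI cuts after the first base of each site, so after position 90.
HindIII sites (AAGCTT) start at positions 25, 80, 127.
HindIII cuts after the first base of each site, so after positions 25, 80, 127.
Combined cut positions: 25, 80, 90, 127.
Circular molecule, 4 cuts → 4 fragments:
  26–80 → 55 bp
  81–90 → 10 bp
  91–127 → 37 bp
  128–169 then 1–25 → 42 + 25 = 67 bp
Sorted largest to smallest: 67, 55, 37, 10 bp.

67, 55, 37, 10 bp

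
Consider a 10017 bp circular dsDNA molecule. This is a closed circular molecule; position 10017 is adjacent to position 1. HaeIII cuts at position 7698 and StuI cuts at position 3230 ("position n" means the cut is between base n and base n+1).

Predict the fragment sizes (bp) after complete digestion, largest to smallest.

5549, 4468 bp

Combined cut positions (sorted): 3230, 7698.
Circular molecule, 2 cuts → 2 fragments:
  7698 − 3230 = 4468 bp
  wrap: 10017 − 7698 + 3230 = 5549 bp
Sorted largest to smallest: 5549, 4468 bp.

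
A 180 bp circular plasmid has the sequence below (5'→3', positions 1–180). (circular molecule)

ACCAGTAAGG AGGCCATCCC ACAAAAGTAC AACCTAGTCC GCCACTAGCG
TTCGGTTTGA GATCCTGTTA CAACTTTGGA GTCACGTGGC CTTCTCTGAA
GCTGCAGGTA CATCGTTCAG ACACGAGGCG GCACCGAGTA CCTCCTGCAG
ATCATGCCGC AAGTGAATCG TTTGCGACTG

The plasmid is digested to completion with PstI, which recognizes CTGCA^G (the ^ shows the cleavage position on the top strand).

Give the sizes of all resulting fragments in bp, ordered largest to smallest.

PstI sites (CTGCAG) start at positions 102, 145.
PstI cuts after base 5 of each site (before the last base), so after positions 106, 149.
Circular molecule, 2 cuts → 2 fragments:
  107–149 → 43 bp
  150–180 then 1–106 → 31 + 106 = 137 bp
Sorted largest to smallest: 137, 43 bp.

137, 43 bp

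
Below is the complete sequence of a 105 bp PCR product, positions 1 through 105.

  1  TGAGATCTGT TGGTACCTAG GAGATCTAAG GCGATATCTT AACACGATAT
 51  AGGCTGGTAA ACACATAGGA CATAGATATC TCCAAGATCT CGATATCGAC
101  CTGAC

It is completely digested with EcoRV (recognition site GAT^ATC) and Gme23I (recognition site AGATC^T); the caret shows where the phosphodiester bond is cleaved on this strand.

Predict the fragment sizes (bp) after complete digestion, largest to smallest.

EcoRV sites (GATATC) start at positions 33, 75, 92.
EcoRV cuts after base 3 of each site, so after positions 35, 77, 94.
Gme23I sites (AGATCT) start at positions 3, 22, 85.
Gme23I cuts after base 5 of each site (before the last base), so after positions 7, 26, 89.
Combined cut positions: 7, 26, 35, 77, 89, 94.
Linear molecule, 6 cuts → 7 fragments:
  1–7 → 7 bp
  8–26 → 19 bp
  27–35 → 9 bp
  36–77 → 42 bp
  78–89 → 12 bp
  90–94 → 5 bp
  95–105 → 11 bp
Sorted largest to smallest: 42, 19, 12, 11, 9, 7, 5 bp.

42, 19, 12, 11, 9, 7, 5 bp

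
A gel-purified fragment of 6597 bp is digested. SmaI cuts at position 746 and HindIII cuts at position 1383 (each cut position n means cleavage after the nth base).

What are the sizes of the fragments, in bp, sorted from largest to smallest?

5214, 746, 637 bp

Combined cut positions (sorted): 746, 1383.
Linear molecule, 2 cuts → 3 fragments:
  746 − 0 = 746 bp
  1383 − 746 = 637 bp
  6597 − 1383 = 5214 bp
Sorted largest to smallest: 5214, 746, 637 bp.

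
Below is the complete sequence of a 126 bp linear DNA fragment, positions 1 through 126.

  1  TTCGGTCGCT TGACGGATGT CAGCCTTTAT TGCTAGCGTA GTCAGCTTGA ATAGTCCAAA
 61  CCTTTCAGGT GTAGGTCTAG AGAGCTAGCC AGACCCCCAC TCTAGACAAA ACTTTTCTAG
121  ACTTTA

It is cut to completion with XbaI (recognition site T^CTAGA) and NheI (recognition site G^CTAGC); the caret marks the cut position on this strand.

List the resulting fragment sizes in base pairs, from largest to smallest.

44, 32, 17, 15, 10, 8 bp

XbaI sites (TCTAGA) start at positions 76, 101, 116.
XbaI cuts after the first base of each site, so after positions 76, 101, 116.
NheI sites (GCTAGC) start at positions 32, 84.
NheI cuts after the first base of each site, so after positions 32, 84.
Combined cut positions: 32, 76, 84, 101, 116.
Linear molecule, 5 cuts → 6 fragments:
  1–32 → 32 bp
  33–76 → 44 bp
  77–84 → 8 bp
  85–101 → 17 bp
  102–116 → 15 bp
  117–126 → 10 bp
Sorted largest to smallest: 44, 32, 17, 15, 10, 8 bp.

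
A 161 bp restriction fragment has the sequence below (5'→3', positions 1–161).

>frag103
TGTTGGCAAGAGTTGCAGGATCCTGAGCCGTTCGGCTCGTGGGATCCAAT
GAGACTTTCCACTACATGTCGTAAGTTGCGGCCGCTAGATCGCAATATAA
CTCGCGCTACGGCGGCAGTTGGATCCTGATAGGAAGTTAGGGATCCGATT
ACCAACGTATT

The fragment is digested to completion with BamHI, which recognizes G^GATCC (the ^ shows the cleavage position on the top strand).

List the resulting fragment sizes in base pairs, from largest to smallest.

79, 24, 20, 20, 18 bp

BamHI sites (GGATCC) start at positions 18, 42, 121, 141.
BamHI cuts after the first base of each site, so after positions 18, 42, 121, 141.
Linear molecule, 4 cuts → 5 fragments:
  1–18 → 18 bp
  19–42 → 24 bp
  43–121 → 79 bp
  122–141 → 20 bp
  142–161 → 20 bp
Sorted largest to smallest: 79, 24, 20, 20, 18 bp.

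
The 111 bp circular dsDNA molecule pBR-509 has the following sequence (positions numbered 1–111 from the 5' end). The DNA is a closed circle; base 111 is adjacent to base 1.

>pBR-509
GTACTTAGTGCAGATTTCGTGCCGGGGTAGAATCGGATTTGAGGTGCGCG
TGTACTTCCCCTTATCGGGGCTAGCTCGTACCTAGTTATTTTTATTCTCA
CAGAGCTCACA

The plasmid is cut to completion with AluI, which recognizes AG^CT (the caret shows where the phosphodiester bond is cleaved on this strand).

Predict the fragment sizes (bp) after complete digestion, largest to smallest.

AluI sites (AGCT) start at positions 73, 104.
AluI cuts after base 2 of each site, so after positions 74, 105.
Circular molecule, 2 cuts → 2 fragments:
  75–105 → 31 bp
  106–111 then 1–74 → 6 + 74 = 80 bp
Sorted largest to smallest: 80, 31 bp.

80, 31 bp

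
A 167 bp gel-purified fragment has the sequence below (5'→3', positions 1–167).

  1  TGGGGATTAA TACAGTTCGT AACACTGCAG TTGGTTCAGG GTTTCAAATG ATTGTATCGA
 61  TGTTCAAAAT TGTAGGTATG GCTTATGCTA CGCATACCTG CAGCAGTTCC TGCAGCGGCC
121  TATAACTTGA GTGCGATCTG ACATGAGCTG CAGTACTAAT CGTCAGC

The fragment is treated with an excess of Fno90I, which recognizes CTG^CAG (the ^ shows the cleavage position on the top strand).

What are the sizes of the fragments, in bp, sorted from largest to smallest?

73, 38, 27, 17, 12 bp

Fno90I sites (CTGCAG) start at positions 25, 98, 110, 148.
Fno90I cuts after base 3 of each site, so after positions 27, 100, 112, 150.
Linear molecule, 4 cuts → 5 fragments:
  1–27 → 27 bp
  28–100 → 73 bp
  101–112 → 12 bp
  113–150 → 38 bp
  151–167 → 17 bp
Sorted largest to smallest: 73, 38, 27, 17, 12 bp.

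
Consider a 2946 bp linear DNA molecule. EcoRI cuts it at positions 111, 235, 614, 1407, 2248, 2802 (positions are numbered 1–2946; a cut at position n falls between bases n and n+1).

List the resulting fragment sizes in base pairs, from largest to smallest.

841, 793, 554, 379, 144, 124, 111 bp

Linear molecule, 6 cuts → 7 fragments:
  111 − 0 = 111 bp
  235 − 111 = 124 bp
  614 − 235 = 379 bp
  1407 − 614 = 793 bp
  2248 − 1407 = 841 bp
  2802 − 2248 = 554 bp
  2946 − 2802 = 144 bp
Sorted largest to smallest: 841, 793, 554, 379, 144, 124, 111 bp.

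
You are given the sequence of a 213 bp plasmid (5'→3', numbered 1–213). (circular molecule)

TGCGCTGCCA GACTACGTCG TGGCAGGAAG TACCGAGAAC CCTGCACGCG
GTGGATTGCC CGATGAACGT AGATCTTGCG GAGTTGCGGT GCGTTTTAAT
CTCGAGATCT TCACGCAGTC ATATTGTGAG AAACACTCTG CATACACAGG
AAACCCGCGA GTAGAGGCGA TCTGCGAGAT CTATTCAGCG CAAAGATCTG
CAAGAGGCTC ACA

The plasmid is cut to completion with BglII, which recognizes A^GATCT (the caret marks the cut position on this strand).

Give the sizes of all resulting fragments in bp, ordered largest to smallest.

90, 72, 34, 17 bp

BglII sites (AGATCT) start at positions 71, 105, 177, 194.
BglII cuts after the first base of each site, so after positions 71, 105, 177, 194.
Circular molecule, 4 cuts → 4 fragments:
  72–105 → 34 bp
  106–177 → 72 bp
  178–194 → 17 bp
  195–213 then 1–71 → 19 + 71 = 90 bp
Sorted largest to smallest: 90, 72, 34, 17 bp.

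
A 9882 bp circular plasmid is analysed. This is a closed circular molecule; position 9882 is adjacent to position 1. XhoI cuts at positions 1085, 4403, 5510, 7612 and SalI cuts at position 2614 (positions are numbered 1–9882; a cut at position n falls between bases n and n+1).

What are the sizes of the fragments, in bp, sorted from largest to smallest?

Combined cut positions (sorted): 1085, 2614, 4403, 5510, 7612.
Circular molecule, 5 cuts → 5 fragments:
  2614 − 1085 = 1529 bp
  4403 − 2614 = 1789 bp
  5510 − 4403 = 1107 bp
  7612 − 5510 = 2102 bp
  wrap: 9882 − 7612 + 1085 = 3355 bp
Sorted largest to smallest: 3355, 2102, 1789, 1529, 1107 bp.

3355, 2102, 1789, 1529, 1107 bp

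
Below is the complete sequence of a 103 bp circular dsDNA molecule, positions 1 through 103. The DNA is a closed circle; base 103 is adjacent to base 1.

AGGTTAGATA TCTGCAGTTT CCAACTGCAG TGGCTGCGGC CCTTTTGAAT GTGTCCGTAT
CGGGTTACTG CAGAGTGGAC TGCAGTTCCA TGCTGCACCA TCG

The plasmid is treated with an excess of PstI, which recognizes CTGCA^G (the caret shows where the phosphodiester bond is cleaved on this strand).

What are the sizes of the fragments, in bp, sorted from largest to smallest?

43, 35, 13, 12 bp

PstI sites (CTGCAG) start at positions 12, 25, 68, 80.
PstI cuts after base 5 of each site (before the last base), so after positions 16, 29, 72, 84.
Circular molecule, 4 cuts → 4 fragments:
  17–29 → 13 bp
  30–72 → 43 bp
  73–84 → 12 bp
  85–103 then 1–16 → 19 + 16 = 35 bp
Sorted largest to smallest: 43, 35, 13, 12 bp.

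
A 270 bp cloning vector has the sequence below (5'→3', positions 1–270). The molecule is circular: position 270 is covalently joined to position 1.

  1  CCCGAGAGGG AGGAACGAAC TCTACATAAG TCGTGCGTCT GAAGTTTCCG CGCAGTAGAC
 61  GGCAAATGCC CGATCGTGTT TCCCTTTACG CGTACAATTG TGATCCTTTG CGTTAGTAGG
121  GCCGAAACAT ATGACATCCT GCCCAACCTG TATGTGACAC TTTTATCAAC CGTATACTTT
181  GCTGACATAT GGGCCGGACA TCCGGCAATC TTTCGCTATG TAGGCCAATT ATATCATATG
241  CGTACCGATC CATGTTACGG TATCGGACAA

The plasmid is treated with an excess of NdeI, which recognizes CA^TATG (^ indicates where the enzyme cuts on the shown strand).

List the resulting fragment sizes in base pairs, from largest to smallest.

NdeI sites (CATATG) start at positions 128, 186, 235.
NdeI cuts after base 2 of each site, so after positions 129, 187, 236.
Circular molecule, 3 cuts → 3 fragments:
  130–187 → 58 bp
  188–236 → 49 bp
  237–270 then 1–129 → 34 + 129 = 163 bp
Sorted largest to smallest: 163, 58, 49 bp.

163, 58, 49 bp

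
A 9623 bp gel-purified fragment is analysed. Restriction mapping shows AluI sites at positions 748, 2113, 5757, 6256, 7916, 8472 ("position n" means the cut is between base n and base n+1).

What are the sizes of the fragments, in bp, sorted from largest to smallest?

Linear molecule, 6 cuts → 7 fragments:
  748 − 0 = 748 bp
  2113 − 748 = 1365 bp
  5757 − 2113 = 3644 bp
  6256 − 5757 = 499 bp
  7916 − 6256 = 1660 bp
  8472 − 7916 = 556 bp
  9623 − 8472 = 1151 bp
Sorted largest to smallest: 3644, 1660, 1365, 1151, 748, 556, 499 bp.

3644, 1660, 1365, 1151, 748, 556, 499 bp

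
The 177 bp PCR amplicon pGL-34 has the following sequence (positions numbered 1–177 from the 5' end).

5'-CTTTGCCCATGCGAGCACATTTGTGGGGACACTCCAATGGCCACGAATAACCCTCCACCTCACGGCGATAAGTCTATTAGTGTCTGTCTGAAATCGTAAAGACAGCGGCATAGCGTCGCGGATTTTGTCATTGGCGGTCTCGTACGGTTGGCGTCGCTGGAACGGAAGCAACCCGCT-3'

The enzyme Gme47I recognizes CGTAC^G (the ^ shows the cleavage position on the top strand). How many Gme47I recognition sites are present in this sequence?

CGTACG occurs starting at position 141.
Gme47I cuts at 1 site.

1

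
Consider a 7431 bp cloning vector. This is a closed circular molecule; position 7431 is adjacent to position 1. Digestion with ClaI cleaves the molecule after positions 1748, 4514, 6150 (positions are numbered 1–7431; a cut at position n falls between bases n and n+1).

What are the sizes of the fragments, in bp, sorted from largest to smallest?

3029, 2766, 1636 bp

Circular molecule, 3 cuts → 3 fragments:
  4514 − 1748 = 2766 bp
  6150 − 4514 = 1636 bp
  wrap: 7431 − 6150 + 1748 = 3029 bp
Sorted largest to smallest: 3029, 2766, 1636 bp.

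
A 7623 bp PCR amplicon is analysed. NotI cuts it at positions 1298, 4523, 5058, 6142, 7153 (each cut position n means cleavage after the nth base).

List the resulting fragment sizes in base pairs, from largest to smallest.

Linear molecule, 5 cuts → 6 fragments:
  1298 − 0 = 1298 bp
  4523 − 1298 = 3225 bp
  5058 − 4523 = 535 bp
  6142 − 5058 = 1084 bp
  7153 − 6142 = 1011 bp
  7623 − 7153 = 470 bp
Sorted largest to smallest: 3225, 1298, 1084, 1011, 535, 470 bp.

3225, 1298, 1084, 1011, 535, 470 bp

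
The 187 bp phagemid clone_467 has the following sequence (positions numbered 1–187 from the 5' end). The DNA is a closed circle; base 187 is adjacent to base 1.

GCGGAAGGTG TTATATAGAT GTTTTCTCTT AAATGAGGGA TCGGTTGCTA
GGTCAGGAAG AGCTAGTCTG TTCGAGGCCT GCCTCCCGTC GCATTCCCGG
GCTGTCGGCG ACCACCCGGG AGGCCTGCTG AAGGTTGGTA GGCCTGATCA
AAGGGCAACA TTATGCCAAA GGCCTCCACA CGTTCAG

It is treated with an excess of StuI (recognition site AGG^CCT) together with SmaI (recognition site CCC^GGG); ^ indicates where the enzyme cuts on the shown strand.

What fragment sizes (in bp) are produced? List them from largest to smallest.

StuI sites (AGGCCT) start at positions 75, 121, 140, 170.
StuI cuts after base 3 of each site, so after positions 77, 123, 142, 172.
SmaI sites (CCCGGG) start at positions 96, 115.
SmaI cuts after base 3 of each site, so after positions 98, 117.
Combined cut positions: 77, 98, 117, 123, 142, 172.
Circular molecule, 6 cuts → 6 fragments:
  78–98 → 21 bp
  99–117 → 19 bp
  118–123 → 6 bp
  124–142 → 19 bp
  143–172 → 30 bp
  173–187 then 1–77 → 15 + 77 = 92 bp
Sorted largest to smallest: 92, 30, 21, 19, 19, 6 bp.

92, 30, 21, 19, 19, 6 bp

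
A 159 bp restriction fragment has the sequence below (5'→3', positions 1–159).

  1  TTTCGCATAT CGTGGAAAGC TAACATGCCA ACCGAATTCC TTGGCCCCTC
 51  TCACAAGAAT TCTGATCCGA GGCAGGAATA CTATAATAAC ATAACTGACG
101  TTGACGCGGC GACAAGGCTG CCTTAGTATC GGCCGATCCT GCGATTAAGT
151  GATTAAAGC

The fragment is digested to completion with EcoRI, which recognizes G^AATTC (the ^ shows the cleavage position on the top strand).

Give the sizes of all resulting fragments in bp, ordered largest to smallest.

102, 34, 23 bp

EcoRI sites (GAATTC) start at positions 34, 57.
EcoRI cuts after the first base of each site, so after positions 34, 57.
Linear molecule, 2 cuts → 3 fragments:
  1–34 → 34 bp
  35–57 → 23 bp
  58–159 → 102 bp
Sorted largest to smallest: 102, 34, 23 bp.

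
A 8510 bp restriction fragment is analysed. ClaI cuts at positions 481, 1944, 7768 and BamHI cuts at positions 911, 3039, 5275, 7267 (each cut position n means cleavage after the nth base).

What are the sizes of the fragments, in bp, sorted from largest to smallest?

2236, 1992, 1095, 1033, 742, 501, 481, 430 bp

Combined cut positions (sorted): 481, 911, 1944, 3039, 5275, 7267, 7768.
Linear molecule, 7 cuts → 8 fragments:
  481 − 0 = 481 bp
  911 − 481 = 430 bp
  1944 − 911 = 1033 bp
  3039 − 1944 = 1095 bp
  5275 − 3039 = 2236 bp
  7267 − 5275 = 1992 bp
  7768 − 7267 = 501 bp
  8510 − 7768 = 742 bp
Sorted largest to smallest: 2236, 1992, 1095, 1033, 742, 501, 481, 430 bp.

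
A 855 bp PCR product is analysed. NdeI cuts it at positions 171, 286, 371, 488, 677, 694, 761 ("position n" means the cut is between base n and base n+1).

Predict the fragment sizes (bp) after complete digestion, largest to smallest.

Linear molecule, 7 cuts → 8 fragments:
  171 − 0 = 171 bp
  286 − 171 = 115 bp
  371 − 286 = 85 bp
  488 − 371 = 117 bp
  677 − 488 = 189 bp
  694 − 677 = 17 bp
  761 − 694 = 67 bp
  855 − 761 = 94 bp
Sorted largest to smallest: 189, 171, 117, 115, 94, 85, 67, 17 bp.

189, 171, 117, 115, 94, 85, 67, 17 bp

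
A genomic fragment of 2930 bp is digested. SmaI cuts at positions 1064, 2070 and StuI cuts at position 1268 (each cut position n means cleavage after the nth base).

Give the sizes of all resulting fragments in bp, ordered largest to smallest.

Combined cut positions (sorted): 1064, 1268, 2070.
Linear molecule, 3 cuts → 4 fragments:
  1064 − 0 = 1064 bp
  1268 − 1064 = 204 bp
  2070 − 1268 = 802 bp
  2930 − 2070 = 860 bp
Sorted largest to smallest: 1064, 860, 802, 204 bp.

1064, 860, 802, 204 bp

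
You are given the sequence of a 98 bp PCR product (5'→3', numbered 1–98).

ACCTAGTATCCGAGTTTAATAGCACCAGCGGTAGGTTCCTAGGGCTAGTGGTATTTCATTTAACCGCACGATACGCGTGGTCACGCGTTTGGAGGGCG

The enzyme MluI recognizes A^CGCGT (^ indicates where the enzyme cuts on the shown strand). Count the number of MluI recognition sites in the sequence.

2

ACGCGT occurs starting at positions 73, 83.
MluI cuts at 2 sites.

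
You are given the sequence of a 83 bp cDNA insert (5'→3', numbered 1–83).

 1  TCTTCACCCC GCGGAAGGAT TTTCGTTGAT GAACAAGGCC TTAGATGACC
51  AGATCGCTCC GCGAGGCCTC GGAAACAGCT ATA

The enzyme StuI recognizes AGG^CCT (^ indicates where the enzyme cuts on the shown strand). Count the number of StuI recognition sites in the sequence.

AGGCCT occurs starting at positions 36, 64.
StuI cuts at 2 sites.

2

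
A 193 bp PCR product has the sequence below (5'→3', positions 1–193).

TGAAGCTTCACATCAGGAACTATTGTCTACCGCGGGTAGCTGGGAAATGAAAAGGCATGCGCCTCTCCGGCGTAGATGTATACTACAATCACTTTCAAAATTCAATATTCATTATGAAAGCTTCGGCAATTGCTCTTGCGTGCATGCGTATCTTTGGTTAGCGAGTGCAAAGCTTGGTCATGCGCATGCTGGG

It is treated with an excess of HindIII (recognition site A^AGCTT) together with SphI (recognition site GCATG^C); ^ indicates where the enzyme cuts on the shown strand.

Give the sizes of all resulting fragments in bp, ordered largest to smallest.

59, 56, 28, 24, 18, 5, 3 bp

HindIII sites (AAGCTT) start at positions 3, 118, 170.
HindIII cuts after the first base of each site, so after positions 3, 118, 170.
SphI sites (GCATGC) start at positions 55, 142, 184.
SphI cuts after base 5 of each site (before the last base), so after positions 59, 146, 188.
Combined cut positions: 3, 59, 118, 146, 170, 188.
Linear molecule, 6 cuts → 7 fragments:
  1–3 → 3 bp
  4–59 → 56 bp
  60–118 → 59 bp
  119–146 → 28 bp
  147–170 → 24 bp
  171–188 → 18 bp
  189–193 → 5 bp
Sorted largest to smallest: 59, 56, 28, 24, 18, 5, 3 bp.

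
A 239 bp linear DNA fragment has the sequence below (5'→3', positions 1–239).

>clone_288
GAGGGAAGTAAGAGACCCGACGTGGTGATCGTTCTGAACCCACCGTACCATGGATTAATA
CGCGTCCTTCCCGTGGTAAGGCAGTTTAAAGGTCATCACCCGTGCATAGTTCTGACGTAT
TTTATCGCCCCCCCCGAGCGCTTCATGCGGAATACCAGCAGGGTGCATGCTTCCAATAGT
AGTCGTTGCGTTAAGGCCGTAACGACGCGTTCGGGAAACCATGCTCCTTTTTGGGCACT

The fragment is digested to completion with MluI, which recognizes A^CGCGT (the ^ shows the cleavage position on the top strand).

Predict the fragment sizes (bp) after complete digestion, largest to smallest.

MluI sites (ACGCGT) start at positions 60, 205.
MluI cuts after the first base of each site, so after positions 60, 205.
Linear molecule, 2 cuts → 3 fragments:
  1–60 → 60 bp
  61–205 → 145 bp
  206–239 → 34 bp
Sorted largest to smallest: 145, 60, 34 bp.

145, 60, 34 bp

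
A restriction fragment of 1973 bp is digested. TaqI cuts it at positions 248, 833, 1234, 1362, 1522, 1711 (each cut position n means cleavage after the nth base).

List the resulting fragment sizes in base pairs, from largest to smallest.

585, 401, 262, 248, 189, 160, 128 bp

Linear molecule, 6 cuts → 7 fragments:
  248 − 0 = 248 bp
  833 − 248 = 585 bp
  1234 − 833 = 401 bp
  1362 − 1234 = 128 bp
  1522 − 1362 = 160 bp
  1711 − 1522 = 189 bp
  1973 − 1711 = 262 bp
Sorted largest to smallest: 585, 401, 262, 248, 189, 160, 128 bp.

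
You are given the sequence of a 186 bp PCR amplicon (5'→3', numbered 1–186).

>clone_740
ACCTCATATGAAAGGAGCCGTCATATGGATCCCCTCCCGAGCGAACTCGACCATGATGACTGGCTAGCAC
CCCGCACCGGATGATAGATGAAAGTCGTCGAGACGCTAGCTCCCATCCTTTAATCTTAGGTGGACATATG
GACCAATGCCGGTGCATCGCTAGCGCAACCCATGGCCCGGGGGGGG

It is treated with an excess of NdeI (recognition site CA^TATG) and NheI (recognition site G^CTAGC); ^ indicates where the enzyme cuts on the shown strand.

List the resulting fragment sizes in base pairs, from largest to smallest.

42, 40, 31, 27, 23, 17, 6 bp

NdeI sites (CATATG) start at positions 5, 22, 135.
NdeI cuts after base 2 of each site, so after positions 6, 23, 136.
NheI sites (GCTAGC) start at positions 63, 105, 159.
NheI cuts after the first base of each site, so after positions 63, 105, 159.
Combined cut positions: 6, 23, 63, 105, 136, 159.
Linear molecule, 6 cuts → 7 fragments:
  1–6 → 6 bp
  7–23 → 17 bp
  24–63 → 40 bp
  64–105 → 42 bp
  106–136 → 31 bp
  137–159 → 23 bp
  160–186 → 27 bp
Sorted largest to smallest: 42, 40, 31, 27, 23, 17, 6 bp.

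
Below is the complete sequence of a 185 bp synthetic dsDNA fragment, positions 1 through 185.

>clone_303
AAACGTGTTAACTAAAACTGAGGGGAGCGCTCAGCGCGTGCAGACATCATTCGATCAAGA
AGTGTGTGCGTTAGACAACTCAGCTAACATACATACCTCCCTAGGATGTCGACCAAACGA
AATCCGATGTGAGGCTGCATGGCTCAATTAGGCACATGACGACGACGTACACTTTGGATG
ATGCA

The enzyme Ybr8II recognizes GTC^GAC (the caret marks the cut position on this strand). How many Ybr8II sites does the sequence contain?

GTCGAC occurs starting at position 108.
Ybr8II cuts at 1 site.

1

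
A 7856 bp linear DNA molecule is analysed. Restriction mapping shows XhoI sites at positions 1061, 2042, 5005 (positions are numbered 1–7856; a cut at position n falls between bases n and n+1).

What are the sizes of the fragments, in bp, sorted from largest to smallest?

2963, 2851, 1061, 981 bp

Linear molecule, 3 cuts → 4 fragments:
  1061 − 0 = 1061 bp
  2042 − 1061 = 981 bp
  5005 − 2042 = 2963 bp
  7856 − 5005 = 2851 bp
Sorted largest to smallest: 2963, 2851, 1061, 981 bp.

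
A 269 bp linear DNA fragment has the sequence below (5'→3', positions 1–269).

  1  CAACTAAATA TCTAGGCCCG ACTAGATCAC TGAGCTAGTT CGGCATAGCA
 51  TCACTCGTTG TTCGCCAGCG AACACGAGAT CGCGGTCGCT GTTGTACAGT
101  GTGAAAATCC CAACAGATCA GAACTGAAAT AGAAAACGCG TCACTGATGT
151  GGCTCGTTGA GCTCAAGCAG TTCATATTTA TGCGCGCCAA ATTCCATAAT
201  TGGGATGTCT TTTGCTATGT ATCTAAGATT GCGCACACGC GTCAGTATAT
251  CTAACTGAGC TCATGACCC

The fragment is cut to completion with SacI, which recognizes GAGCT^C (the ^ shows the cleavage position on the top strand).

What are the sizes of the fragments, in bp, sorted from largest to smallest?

SacI sites (GAGCTC) start at positions 159, 257.
SacI cuts after base 5 of each site (before the last base), so after positions 163, 261.
Linear molecule, 2 cuts → 3 fragments:
  1–163 → 163 bp
  164–261 → 98 bp
  262–269 → 8 bp
Sorted largest to smallest: 163, 98, 8 bp.

163, 98, 8 bp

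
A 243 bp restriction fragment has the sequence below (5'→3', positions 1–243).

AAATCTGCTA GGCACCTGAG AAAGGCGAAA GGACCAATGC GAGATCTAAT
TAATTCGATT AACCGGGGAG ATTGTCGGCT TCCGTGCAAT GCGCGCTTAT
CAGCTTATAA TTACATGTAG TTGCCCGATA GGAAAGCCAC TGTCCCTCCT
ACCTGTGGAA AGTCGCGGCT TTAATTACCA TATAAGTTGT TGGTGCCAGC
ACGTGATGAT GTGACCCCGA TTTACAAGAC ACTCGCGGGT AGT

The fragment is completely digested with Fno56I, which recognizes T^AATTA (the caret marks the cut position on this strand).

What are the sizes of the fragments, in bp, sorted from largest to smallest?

Fno56I sites (TAATTA) start at positions 47, 108, 172.
Fno56I cuts after the first base of each site, so after positions 47, 108, 172.
Linear molecule, 3 cuts → 4 fragments:
  1–47 → 47 bp
  48–108 → 61 bp
  109–172 → 64 bp
  173–243 → 71 bp
Sorted largest to smallest: 71, 64, 61, 47 bp.

71, 64, 61, 47 bp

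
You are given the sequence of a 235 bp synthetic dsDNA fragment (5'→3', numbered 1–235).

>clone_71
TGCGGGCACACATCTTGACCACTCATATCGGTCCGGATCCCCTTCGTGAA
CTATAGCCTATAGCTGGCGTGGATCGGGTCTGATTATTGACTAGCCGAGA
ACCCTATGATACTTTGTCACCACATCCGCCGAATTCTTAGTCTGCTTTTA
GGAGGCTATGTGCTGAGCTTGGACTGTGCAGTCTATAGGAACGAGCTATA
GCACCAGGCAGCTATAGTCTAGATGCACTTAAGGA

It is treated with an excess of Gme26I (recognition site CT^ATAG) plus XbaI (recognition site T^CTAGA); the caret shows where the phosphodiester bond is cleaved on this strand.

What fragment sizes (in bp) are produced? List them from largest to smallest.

Gme26I sites (CTATAG) start at positions 51, 58, 183, 196, 212.
Gme26I cuts after base 2 of each site, so after positions 52, 59, 184, 197, 213.
The XbaI site (TCTAGA) starts at position 218.
XbaI cuts after the first base of each site, so after position 218.
Combined cut positions: 52, 59, 184, 197, 213, 218.
Linear molecule, 6 cuts → 7 fragments:
  1–52 → 52 bp
  53–59 → 7 bp
  60–184 → 125 bp
  185–197 → 13 bp
  198–213 → 16 bp
  214–218 → 5 bp
  219–235 → 17 bp
Sorted largest to smallest: 125, 52, 17, 16, 13, 7, 5 bp.

125, 52, 17, 16, 13, 7, 5 bp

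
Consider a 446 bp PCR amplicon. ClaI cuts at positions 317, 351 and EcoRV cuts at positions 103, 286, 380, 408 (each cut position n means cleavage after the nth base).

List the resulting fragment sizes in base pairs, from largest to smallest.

Combined cut positions (sorted): 103, 286, 317, 351, 380, 408.
Linear molecule, 6 cuts → 7 fragments:
  103 − 0 = 103 bp
  286 − 103 = 183 bp
  317 − 286 = 31 bp
  351 − 317 = 34 bp
  380 − 351 = 29 bp
  408 − 380 = 28 bp
  446 − 408 = 38 bp
Sorted largest to smallest: 183, 103, 38, 34, 31, 29, 28 bp.

183, 103, 38, 34, 31, 29, 28 bp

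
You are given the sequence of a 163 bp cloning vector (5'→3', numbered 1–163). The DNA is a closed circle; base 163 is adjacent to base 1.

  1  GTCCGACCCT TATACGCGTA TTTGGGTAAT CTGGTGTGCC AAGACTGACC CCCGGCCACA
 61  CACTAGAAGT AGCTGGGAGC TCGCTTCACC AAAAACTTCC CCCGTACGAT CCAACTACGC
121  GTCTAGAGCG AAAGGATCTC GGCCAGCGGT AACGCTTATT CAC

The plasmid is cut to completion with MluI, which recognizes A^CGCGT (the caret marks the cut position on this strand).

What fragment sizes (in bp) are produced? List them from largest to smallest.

MluI sites (ACGCGT) start at positions 14, 117.
MluI cuts after the first base of each site, so after positions 14, 117.
Circular molecule, 2 cuts → 2 fragments:
  15–117 → 103 bp
  118–163 then 1–14 → 46 + 14 = 60 bp
Sorted largest to smallest: 103, 60 bp.

103, 60 bp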